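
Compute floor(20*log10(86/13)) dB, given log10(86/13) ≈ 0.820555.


||x||/||e|| = 86/13.
log10(86/13) ≈ 0.820555.
20*log10(||x||/||e||) ≈ 20*0.820555 = 16.4111.
floor(16.4111) = 16.

16


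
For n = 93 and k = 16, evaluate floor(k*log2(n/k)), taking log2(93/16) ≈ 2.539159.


log2(n/k) = log2(93/16) ≈ 2.539159.
k*log2(n/k) ≈ 16*2.539159 = 40.626544.
floor(40.626544) = 40.

40


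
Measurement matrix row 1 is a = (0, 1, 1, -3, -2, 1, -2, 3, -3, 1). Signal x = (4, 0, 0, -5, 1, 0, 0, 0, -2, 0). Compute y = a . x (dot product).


Non-zero terms: ['0*4', '-3*-5', '-2*1', '-3*-2']
Products: [0, 15, -2, 6]
y = sum = 19.

19


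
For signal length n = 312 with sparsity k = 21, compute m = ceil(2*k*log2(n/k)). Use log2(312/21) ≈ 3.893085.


log2(n/k) = log2(312/21) ≈ 3.893085.
2*k*log2(n/k) ≈ 2*21*3.893085 = 163.50957.
m = ceil(163.50957) = 164.

164


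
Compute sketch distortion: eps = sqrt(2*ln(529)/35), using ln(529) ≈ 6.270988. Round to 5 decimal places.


ln(529) ≈ 6.270988.
2*ln(N)/m ≈ 2*6.270988/35 ≈ 0.35834217.
eps = sqrt(0.35834217) ≈ 0.5986169 ≈ 0.59862.

0.59862


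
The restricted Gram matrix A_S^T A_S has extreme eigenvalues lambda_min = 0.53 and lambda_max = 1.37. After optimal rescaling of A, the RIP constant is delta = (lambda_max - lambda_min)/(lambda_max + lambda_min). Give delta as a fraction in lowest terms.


lambda_max - lambda_min = 1.37 - 0.53 = 0.84.
lambda_max + lambda_min = 1.37 + 0.53 = 1.90.
delta = 0.84/1.90 = 84/190 = 42/95.

42/95


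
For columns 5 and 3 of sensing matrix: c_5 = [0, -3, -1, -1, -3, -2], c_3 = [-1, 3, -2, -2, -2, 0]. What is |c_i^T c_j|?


Inner product: 0*-1 + -3*3 + -1*-2 + -1*-2 + -3*-2 + -2*0
Products: [0, -9, 2, 2, 6, 0]
Sum = 1.
|dot| = 1.

1


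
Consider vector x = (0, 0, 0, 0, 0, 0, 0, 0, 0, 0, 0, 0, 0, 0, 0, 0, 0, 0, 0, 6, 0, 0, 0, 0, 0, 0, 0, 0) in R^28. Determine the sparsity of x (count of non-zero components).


Non-zero positions: [19].
Sparsity = 1.

1


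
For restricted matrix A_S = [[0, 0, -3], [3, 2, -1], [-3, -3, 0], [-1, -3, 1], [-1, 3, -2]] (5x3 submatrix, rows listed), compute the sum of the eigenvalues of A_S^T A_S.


Sum of eigenvalues of A_S^T A_S = trace(A_S^T A_S) = sum of squared column norms of A_S.
A_S^T A_S diagonal: [20, 31, 15].
trace = 20 + 31 + 15 = 66.

66


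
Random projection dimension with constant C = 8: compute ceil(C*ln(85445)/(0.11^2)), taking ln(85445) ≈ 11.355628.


ln(85445) ≈ 11.355628.
eps^2 = 0.11^2 = 0.0121.
C*ln(N)/eps^2 ≈ 8*11.355628/0.0121 ≈ 7507.8532.
m = ceil(7507.8532) = 7508.

7508


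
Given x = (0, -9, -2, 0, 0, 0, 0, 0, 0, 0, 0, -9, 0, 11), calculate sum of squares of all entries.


Non-zero entries: [(1, -9), (2, -2), (11, -9), (13, 11)]
Squares: [81, 4, 81, 121]
||x||_2^2 = sum = 287.

287


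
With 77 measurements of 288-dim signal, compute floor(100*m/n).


100*m/n = 100*77/288 ≈ 26.7361.
floor = 26.

26


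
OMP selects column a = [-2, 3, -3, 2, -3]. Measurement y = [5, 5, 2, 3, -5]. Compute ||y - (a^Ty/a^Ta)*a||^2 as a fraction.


a^T a = 35.
a^T y = 20.
coeff = 20/35 = 4/7.
||r||^2 = 536/7.

536/7


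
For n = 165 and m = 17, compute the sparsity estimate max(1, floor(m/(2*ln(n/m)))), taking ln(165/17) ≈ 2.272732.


n/m = 165/17.
ln(n/m) ≈ 2.272732.
2*ln(n/m) ≈ 4.545464.
m/(2*ln(n/m)) ≈ 17/4.545464 ≈ 3.74.
floor = 3.
k_max = max(1, 3) = 3.

3


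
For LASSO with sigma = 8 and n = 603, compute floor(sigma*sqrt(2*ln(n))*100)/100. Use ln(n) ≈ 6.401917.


ln(603) ≈ 6.401917.
2*ln(n) ≈ 12.803834.
sqrt(2*ln(n)) ≈ sqrt(12.803834) ≈ 3.578245.
lambda ≈ 8*3.578245 = 28.62596.
floor(lambda*100)/100 = 28.62.

28.62


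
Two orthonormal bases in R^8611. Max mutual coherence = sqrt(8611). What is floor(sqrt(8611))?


92^2 = 8464 <= 8611 < 8649 = 93^2, so 92 <= sqrt(8611) < 93.
floor(sqrt(8611)) = 92.

92


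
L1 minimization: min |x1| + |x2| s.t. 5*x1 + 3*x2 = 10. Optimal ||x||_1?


Axis intercepts:
  x1 = 2, x2 = 0: L1 = 2
  x1 = 0, x2 = 10/3: L1 = 10/3
x* = (2, 0)
||x*||_1 = 2.

2


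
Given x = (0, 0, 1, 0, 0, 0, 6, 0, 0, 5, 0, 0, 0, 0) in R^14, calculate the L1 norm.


Non-zero entries: [(2, 1), (6, 6), (9, 5)]
Absolute values: [1, 6, 5]
||x||_1 = sum = 12.

12


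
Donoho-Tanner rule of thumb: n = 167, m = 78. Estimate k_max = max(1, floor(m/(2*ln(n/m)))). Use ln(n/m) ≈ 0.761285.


n/m = 167/78.
ln(n/m) ≈ 0.761285.
2*ln(n/m) ≈ 1.52257.
m/(2*ln(n/m)) ≈ 78/1.52257 ≈ 51.2292.
floor = 51.
k_max = max(1, 51) = 51.

51


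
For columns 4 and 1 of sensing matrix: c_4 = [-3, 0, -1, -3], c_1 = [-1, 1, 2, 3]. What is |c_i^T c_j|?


Inner product: -3*-1 + 0*1 + -1*2 + -3*3
Products: [3, 0, -2, -9]
Sum = -8.
|dot| = 8.

8


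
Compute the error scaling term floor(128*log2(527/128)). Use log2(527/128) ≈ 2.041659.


log2(n/k) = log2(527/128) ≈ 2.041659.
k*log2(n/k) ≈ 128*2.041659 = 261.332352.
floor(261.332352) = 261.

261


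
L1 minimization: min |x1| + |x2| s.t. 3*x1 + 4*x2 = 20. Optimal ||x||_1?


Axis intercepts:
  x1 = 20/3, x2 = 0: L1 = 20/3
  x1 = 0, x2 = 5: L1 = 5
x* = (0, 5)
||x*||_1 = 5.

5


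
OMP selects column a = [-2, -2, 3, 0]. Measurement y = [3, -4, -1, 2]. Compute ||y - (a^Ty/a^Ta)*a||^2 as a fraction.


a^T a = 17.
a^T y = -1.
coeff = -1/17 = -1/17.
||r||^2 = 509/17.

509/17


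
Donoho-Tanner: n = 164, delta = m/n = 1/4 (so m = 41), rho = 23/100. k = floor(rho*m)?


m = 1/4*164 = 41.
rho = 23/100.
rho*m = 23/100*41 = 9.43.
k = floor(9.43) = 9.

9


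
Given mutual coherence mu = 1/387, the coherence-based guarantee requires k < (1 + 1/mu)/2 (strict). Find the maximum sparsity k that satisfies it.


1/mu = 387.
1 + 1/mu = 388.
(1 + 1/mu)/2 = 194 is an integer and the inequality is strict, so k_max = 194 - 1 = 193.

193


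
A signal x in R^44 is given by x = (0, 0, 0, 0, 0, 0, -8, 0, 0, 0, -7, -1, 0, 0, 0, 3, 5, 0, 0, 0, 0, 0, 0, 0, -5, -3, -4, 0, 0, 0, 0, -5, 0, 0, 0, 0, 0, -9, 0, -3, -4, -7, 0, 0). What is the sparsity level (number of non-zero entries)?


Non-zero positions: [6, 10, 11, 15, 16, 24, 25, 26, 31, 37, 39, 40, 41].
Sparsity = 13.

13


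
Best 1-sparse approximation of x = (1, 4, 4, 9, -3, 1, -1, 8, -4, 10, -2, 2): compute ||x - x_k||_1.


Sorted |x_i| descending: [10, 9, 8, 4, 4, 4, 3, 2, 2, 1, 1, 1]
Keep top 1: [10]
Tail entries: [9, 8, 4, 4, 4, 3, 2, 2, 1, 1, 1]
L1 error = sum of tail = 39.

39


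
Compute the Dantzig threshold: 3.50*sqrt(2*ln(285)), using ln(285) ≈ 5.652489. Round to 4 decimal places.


ln(285) ≈ 5.652489.
2*ln(n) ≈ 11.304978.
sqrt(2*ln(n)) ≈ sqrt(11.304978) ≈ 3.362288.
threshold ≈ 3.50*3.362288 = 11.768008 ≈ 11.7680.

11.7680


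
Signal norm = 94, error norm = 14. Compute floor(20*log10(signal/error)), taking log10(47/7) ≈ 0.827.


||x||/||e|| = 94/14 = 47/7.
log10(47/7) ≈ 0.827.
20*log10(||x||/||e||) ≈ 20*0.827 = 16.54.
floor(16.54) = 16.

16


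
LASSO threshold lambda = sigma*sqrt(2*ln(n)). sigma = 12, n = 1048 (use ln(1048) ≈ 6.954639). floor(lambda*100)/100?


ln(1048) ≈ 6.954639.
2*ln(n) ≈ 13.909278.
sqrt(2*ln(n)) ≈ sqrt(13.909278) ≈ 3.729514.
lambda ≈ 12*3.729514 = 44.754168.
floor(lambda*100)/100 = 44.75.

44.75


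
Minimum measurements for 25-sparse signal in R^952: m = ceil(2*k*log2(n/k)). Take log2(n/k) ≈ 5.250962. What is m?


log2(n/k) = log2(952/25) ≈ 5.250962.
2*k*log2(n/k) ≈ 2*25*5.250962 = 262.5481.
m = ceil(262.5481) = 263.

263


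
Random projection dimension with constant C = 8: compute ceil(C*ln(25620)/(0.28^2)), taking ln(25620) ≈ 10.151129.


ln(25620) ≈ 10.151129.
eps^2 = 0.28^2 = 0.0784.
C*ln(N)/eps^2 ≈ 8*10.151129/0.0784 ≈ 1035.8295.
m = ceil(1035.8295) = 1036.

1036


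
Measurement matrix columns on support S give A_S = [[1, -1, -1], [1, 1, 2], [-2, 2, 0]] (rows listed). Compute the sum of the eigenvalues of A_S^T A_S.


Sum of eigenvalues of A_S^T A_S = trace(A_S^T A_S) = sum of squared column norms of A_S.
A_S^T A_S diagonal: [6, 6, 5].
trace = 6 + 6 + 5 = 17.

17


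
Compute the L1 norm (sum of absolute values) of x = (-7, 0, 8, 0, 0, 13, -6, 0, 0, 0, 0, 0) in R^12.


Non-zero entries: [(0, -7), (2, 8), (5, 13), (6, -6)]
Absolute values: [7, 8, 13, 6]
||x||_1 = sum = 34.

34


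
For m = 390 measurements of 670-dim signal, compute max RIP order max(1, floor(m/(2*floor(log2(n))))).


floor(log2(670)) = 9.
2*9 = 18.
m/(2*floor(log2(n))) = 390/18 ≈ 21.6667.
floor = 21.
k = max(1, 21) = 21.

21


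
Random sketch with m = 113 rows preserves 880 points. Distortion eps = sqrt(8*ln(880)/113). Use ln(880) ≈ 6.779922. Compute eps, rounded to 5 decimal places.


ln(880) ≈ 6.779922.
8*ln(N)/m ≈ 8*6.779922/113 ≈ 0.47999448.
eps = sqrt(0.47999448) ≈ 0.6928163 ≈ 0.69282.

0.69282


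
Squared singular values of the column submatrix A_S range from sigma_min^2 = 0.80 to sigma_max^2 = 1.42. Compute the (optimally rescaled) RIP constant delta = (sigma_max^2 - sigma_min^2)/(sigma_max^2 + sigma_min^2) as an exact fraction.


lambda_max - lambda_min = 1.42 - 0.80 = 0.62.
lambda_max + lambda_min = 1.42 + 0.80 = 2.22.
delta = 0.62/2.22 = 62/222 = 31/111.

31/111


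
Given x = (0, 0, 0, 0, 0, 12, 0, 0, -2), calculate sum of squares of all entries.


Non-zero entries: [(5, 12), (8, -2)]
Squares: [144, 4]
||x||_2^2 = sum = 148.

148


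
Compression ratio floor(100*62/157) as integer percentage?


100*m/n = 100*62/157 ≈ 39.4904.
floor = 39.

39


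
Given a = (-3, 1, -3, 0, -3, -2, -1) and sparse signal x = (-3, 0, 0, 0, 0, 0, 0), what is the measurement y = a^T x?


Non-zero terms: ['-3*-3']
Products: [9]
y = sum = 9.

9


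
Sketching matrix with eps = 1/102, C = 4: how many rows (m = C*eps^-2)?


1/eps = 102.
(1/eps)^2 = 10404.
m = 4*10404 = 41616.

41616


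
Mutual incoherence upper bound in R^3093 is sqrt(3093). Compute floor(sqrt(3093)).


55^2 = 3025 <= 3093 < 3136 = 56^2, so 55 <= sqrt(3093) < 56.
floor(sqrt(3093)) = 55.

55


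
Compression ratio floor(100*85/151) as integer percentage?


100*m/n = 100*85/151 ≈ 56.2914.
floor = 56.

56


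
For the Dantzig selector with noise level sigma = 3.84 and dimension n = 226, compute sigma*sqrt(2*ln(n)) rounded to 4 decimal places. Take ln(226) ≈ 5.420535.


ln(226) ≈ 5.420535.
2*ln(n) ≈ 10.84107.
sqrt(2*ln(n)) ≈ sqrt(10.84107) ≈ 3.292578.
threshold ≈ 3.84*3.292578 = 12.64349952 ≈ 12.6435.

12.6435


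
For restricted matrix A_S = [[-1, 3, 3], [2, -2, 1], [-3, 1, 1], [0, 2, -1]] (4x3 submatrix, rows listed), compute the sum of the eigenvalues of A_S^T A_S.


Sum of eigenvalues of A_S^T A_S = trace(A_S^T A_S) = sum of squared column norms of A_S.
A_S^T A_S diagonal: [14, 18, 12].
trace = 14 + 18 + 12 = 44.

44


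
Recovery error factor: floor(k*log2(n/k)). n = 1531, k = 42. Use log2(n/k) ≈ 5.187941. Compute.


log2(n/k) = log2(1531/42) ≈ 5.187941.
k*log2(n/k) ≈ 42*5.187941 = 217.893522.
floor(217.893522) = 217.

217


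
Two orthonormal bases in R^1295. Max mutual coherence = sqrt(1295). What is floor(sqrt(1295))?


35^2 = 1225 <= 1295 < 1296 = 36^2, so 35 <= sqrt(1295) < 36.
floor(sqrt(1295)) = 35.

35


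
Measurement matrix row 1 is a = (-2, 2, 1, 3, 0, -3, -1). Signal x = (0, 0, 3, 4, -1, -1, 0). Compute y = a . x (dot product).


Non-zero terms: ['1*3', '3*4', '0*-1', '-3*-1']
Products: [3, 12, 0, 3]
y = sum = 18.

18


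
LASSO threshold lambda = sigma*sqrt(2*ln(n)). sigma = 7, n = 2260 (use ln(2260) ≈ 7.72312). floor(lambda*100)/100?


ln(2260) ≈ 7.72312.
2*ln(n) ≈ 15.44624.
sqrt(2*ln(n)) ≈ sqrt(15.44624) ≈ 3.93017.
lambda ≈ 7*3.93017 = 27.51119.
floor(lambda*100)/100 = 27.51.

27.51


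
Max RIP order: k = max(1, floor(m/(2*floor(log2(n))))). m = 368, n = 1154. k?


floor(log2(1154)) = 10.
2*10 = 20.
m/(2*floor(log2(n))) = 368/20 ≈ 18.4.
floor = 18.
k = max(1, 18) = 18.

18


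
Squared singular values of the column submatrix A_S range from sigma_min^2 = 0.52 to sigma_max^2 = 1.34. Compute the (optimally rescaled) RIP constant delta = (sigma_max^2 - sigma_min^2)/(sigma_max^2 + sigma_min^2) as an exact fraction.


lambda_max - lambda_min = 1.34 - 0.52 = 0.82.
lambda_max + lambda_min = 1.34 + 0.52 = 1.86.
delta = 0.82/1.86 = 82/186 = 41/93.

41/93


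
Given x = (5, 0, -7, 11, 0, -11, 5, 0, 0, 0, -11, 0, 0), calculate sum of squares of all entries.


Non-zero entries: [(0, 5), (2, -7), (3, 11), (5, -11), (6, 5), (10, -11)]
Squares: [25, 49, 121, 121, 25, 121]
||x||_2^2 = sum = 462.

462


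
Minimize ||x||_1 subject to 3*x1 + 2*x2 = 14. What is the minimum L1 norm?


Axis intercepts:
  x1 = 14/3, x2 = 0: L1 = 14/3
  x1 = 0, x2 = 7: L1 = 7
x* = (14/3, 0)
||x*||_1 = 14/3.

14/3


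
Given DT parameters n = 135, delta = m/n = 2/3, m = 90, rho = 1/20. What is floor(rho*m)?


m = 2/3*135 = 90.
rho = 1/20.
rho*m = 1/20*90 = 4.5.
k = floor(4.5) = 4.

4


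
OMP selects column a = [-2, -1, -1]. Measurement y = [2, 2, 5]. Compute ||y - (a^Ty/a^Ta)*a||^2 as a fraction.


a^T a = 6.
a^T y = -11.
coeff = -11/6 = -11/6.
||r||^2 = 77/6.

77/6


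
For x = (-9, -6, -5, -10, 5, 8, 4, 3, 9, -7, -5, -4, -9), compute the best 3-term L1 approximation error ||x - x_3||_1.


Sorted |x_i| descending: [10, 9, 9, 9, 8, 7, 6, 5, 5, 5, 4, 4, 3]
Keep top 3: [10, 9, 9]
Tail entries: [9, 8, 7, 6, 5, 5, 5, 4, 4, 3]
L1 error = sum of tail = 56.

56


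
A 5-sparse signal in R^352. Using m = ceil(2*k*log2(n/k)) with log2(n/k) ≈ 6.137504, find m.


log2(n/k) = log2(352/5) ≈ 6.137504.
2*k*log2(n/k) ≈ 2*5*6.137504 = 61.37504.
m = ceil(61.37504) = 62.

62


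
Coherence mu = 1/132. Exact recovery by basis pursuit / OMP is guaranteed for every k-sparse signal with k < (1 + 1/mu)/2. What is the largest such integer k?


1/mu = 132.
1 + 1/mu = 133.
(1 + 1/mu)/2 = 66.5 is not an integer, so k_max = floor(66.5) = 66.

66


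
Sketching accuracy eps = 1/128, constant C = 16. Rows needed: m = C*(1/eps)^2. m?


1/eps = 128.
(1/eps)^2 = 16384.
m = 16*16384 = 262144.

262144


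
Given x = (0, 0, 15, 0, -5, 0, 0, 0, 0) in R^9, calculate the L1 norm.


Non-zero entries: [(2, 15), (4, -5)]
Absolute values: [15, 5]
||x||_1 = sum = 20.

20


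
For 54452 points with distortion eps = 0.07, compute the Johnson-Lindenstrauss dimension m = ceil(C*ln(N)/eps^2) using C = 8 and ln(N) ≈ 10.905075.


ln(54452) ≈ 10.905075.
eps^2 = 0.07^2 = 0.0049.
C*ln(N)/eps^2 ≈ 8*10.905075/0.0049 ≈ 17804.2041.
m = ceil(17804.2041) = 17805.

17805


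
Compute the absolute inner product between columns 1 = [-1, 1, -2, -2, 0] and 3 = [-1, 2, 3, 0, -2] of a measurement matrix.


Inner product: -1*-1 + 1*2 + -2*3 + -2*0 + 0*-2
Products: [1, 2, -6, 0, 0]
Sum = -3.
|dot| = 3.

3


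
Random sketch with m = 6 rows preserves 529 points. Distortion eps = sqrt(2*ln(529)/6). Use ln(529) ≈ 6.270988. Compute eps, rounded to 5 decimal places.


ln(529) ≈ 6.270988.
2*ln(N)/m ≈ 2*6.270988/6 ≈ 2.09032933.
eps = sqrt(2.09032933) ≈ 1.4457971 ≈ 1.44580.

1.44580


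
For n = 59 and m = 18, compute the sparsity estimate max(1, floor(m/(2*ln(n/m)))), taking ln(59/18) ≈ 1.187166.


n/m = 59/18.
ln(n/m) ≈ 1.187166.
2*ln(n/m) ≈ 2.374332.
m/(2*ln(n/m)) ≈ 18/2.374332 ≈ 7.5811.
floor = 7.
k_max = max(1, 7) = 7.

7


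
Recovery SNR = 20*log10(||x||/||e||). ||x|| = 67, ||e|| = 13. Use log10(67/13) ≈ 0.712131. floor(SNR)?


||x||/||e|| = 67/13.
log10(67/13) ≈ 0.712131.
20*log10(||x||/||e||) ≈ 20*0.712131 = 14.24262.
floor(14.24262) = 14.

14


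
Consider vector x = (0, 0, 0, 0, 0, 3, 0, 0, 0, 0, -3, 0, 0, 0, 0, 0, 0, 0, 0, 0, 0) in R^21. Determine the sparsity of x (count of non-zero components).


Non-zero positions: [5, 10].
Sparsity = 2.

2


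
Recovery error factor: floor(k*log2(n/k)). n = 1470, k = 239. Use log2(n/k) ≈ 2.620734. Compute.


log2(n/k) = log2(1470/239) ≈ 2.620734.
k*log2(n/k) ≈ 239*2.620734 = 626.355426.
floor(626.355426) = 626.

626


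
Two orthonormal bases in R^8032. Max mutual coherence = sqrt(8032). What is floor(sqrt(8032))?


89^2 = 7921 <= 8032 < 8100 = 90^2, so 89 <= sqrt(8032) < 90.
floor(sqrt(8032)) = 89.

89


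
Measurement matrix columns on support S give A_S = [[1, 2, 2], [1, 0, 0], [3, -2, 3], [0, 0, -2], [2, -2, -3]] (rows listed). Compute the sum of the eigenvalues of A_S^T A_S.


Sum of eigenvalues of A_S^T A_S = trace(A_S^T A_S) = sum of squared column norms of A_S.
A_S^T A_S diagonal: [15, 12, 26].
trace = 15 + 12 + 26 = 53.

53


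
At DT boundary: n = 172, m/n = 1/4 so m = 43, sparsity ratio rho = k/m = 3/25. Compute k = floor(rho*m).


m = 1/4*172 = 43.
rho = 3/25.
rho*m = 3/25*43 = 5.16.
k = floor(5.16) = 5.

5


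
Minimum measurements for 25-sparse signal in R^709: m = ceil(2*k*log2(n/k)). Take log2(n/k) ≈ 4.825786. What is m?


log2(n/k) = log2(709/25) ≈ 4.825786.
2*k*log2(n/k) ≈ 2*25*4.825786 = 241.2893.
m = ceil(241.2893) = 242.

242


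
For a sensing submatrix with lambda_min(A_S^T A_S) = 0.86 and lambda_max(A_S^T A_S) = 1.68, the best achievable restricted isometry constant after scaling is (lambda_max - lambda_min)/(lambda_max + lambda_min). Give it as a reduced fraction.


lambda_max - lambda_min = 1.68 - 0.86 = 0.82.
lambda_max + lambda_min = 1.68 + 0.86 = 2.54.
delta = 0.82/2.54 = 82/254 = 41/127.

41/127


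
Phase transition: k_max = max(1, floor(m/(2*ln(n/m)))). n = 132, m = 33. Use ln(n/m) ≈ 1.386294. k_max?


n/m = 132/33 = 4.
ln(n/m) ≈ 1.386294.
2*ln(n/m) ≈ 2.772588.
m/(2*ln(n/m)) ≈ 33/2.772588 ≈ 11.9022.
floor = 11.
k_max = max(1, 11) = 11.

11


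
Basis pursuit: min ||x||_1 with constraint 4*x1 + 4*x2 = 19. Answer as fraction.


Axis intercepts:
  x1 = 19/4, x2 = 0: L1 = 19/4
  x1 = 0, x2 = 19/4: L1 = 19/4
x* = (19/4, 0)
||x*||_1 = 19/4.

19/4


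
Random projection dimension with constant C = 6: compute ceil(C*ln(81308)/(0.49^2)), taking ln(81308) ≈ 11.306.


ln(81308) ≈ 11.306.
eps^2 = 0.49^2 = 0.2401.
C*ln(N)/eps^2 ≈ 6*11.306/0.2401 ≈ 282.5323.
m = ceil(282.5323) = 283.

283


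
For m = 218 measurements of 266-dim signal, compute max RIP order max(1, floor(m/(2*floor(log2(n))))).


floor(log2(266)) = 8.
2*8 = 16.
m/(2*floor(log2(n))) = 218/16 ≈ 13.625.
floor = 13.
k = max(1, 13) = 13.

13


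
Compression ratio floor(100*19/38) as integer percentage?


100*m/n = 100*19/38 ≈ 50.0.
floor = 50.

50


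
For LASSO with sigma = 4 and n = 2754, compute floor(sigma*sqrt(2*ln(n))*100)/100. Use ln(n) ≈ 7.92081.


ln(2754) ≈ 7.92081.
2*ln(n) ≈ 15.84162.
sqrt(2*ln(n)) ≈ sqrt(15.84162) ≈ 3.980153.
lambda ≈ 4*3.980153 = 15.920612.
floor(lambda*100)/100 = 15.92.

15.92


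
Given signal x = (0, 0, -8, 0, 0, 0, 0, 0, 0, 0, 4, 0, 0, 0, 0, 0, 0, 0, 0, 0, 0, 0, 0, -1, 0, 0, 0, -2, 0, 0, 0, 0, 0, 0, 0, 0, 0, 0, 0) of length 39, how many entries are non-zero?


Non-zero positions: [2, 10, 23, 27].
Sparsity = 4.

4


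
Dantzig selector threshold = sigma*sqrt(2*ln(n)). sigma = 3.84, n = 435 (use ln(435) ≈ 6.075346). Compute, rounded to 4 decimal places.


ln(435) ≈ 6.075346.
2*ln(n) ≈ 12.150692.
sqrt(2*ln(n)) ≈ sqrt(12.150692) ≈ 3.485784.
threshold ≈ 3.84*3.485784 = 13.38541056 ≈ 13.3854.

13.3854


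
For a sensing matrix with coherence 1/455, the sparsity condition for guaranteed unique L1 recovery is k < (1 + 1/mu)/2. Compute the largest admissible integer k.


1/mu = 455.
1 + 1/mu = 456.
(1 + 1/mu)/2 = 228 is an integer and the inequality is strict, so k_max = 228 - 1 = 227.

227


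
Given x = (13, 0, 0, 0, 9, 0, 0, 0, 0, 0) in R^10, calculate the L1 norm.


Non-zero entries: [(0, 13), (4, 9)]
Absolute values: [13, 9]
||x||_1 = sum = 22.

22


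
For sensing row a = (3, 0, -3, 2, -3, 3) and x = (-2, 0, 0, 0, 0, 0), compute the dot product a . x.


Non-zero terms: ['3*-2']
Products: [-6]
y = sum = -6.

-6


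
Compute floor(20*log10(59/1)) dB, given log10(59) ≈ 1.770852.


||x||/||e|| = 59/1 = 59.
log10(59) ≈ 1.770852.
20*log10(||x||/||e||) ≈ 20*1.770852 = 35.41704.
floor(35.41704) = 35.

35


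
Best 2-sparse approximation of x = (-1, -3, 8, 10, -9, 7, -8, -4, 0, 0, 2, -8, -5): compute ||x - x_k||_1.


Sorted |x_i| descending: [10, 9, 8, 8, 8, 7, 5, 4, 3, 2, 1, 0, 0]
Keep top 2: [10, 9]
Tail entries: [8, 8, 8, 7, 5, 4, 3, 2, 1, 0, 0]
L1 error = sum of tail = 46.

46


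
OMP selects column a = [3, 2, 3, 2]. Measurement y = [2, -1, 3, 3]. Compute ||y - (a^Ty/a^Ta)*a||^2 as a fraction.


a^T a = 26.
a^T y = 19.
coeff = 19/26 = 19/26.
||r||^2 = 237/26.

237/26


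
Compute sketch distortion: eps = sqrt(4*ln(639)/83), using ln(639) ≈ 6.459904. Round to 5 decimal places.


ln(639) ≈ 6.459904.
4*ln(N)/m ≈ 4*6.459904/83 ≈ 0.31132067.
eps = sqrt(0.31132067) ≈ 0.5579612 ≈ 0.55796.

0.55796


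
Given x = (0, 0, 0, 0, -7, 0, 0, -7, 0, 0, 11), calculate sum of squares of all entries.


Non-zero entries: [(4, -7), (7, -7), (10, 11)]
Squares: [49, 49, 121]
||x||_2^2 = sum = 219.

219


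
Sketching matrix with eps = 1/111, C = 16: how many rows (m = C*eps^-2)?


1/eps = 111.
(1/eps)^2 = 12321.
m = 16*12321 = 197136.

197136


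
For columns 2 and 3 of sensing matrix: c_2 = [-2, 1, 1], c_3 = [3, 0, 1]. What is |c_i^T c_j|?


Inner product: -2*3 + 1*0 + 1*1
Products: [-6, 0, 1]
Sum = -5.
|dot| = 5.

5


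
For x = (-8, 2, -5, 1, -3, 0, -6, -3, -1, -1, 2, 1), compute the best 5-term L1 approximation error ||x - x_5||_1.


Sorted |x_i| descending: [8, 6, 5, 3, 3, 2, 2, 1, 1, 1, 1, 0]
Keep top 5: [8, 6, 5, 3, 3]
Tail entries: [2, 2, 1, 1, 1, 1, 0]
L1 error = sum of tail = 8.

8


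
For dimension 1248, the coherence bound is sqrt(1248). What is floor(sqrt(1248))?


35^2 = 1225 <= 1248 < 1296 = 36^2, so 35 <= sqrt(1248) < 36.
floor(sqrt(1248)) = 35.

35


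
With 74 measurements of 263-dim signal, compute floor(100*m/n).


100*m/n = 100*74/263 ≈ 28.1369.
floor = 28.

28


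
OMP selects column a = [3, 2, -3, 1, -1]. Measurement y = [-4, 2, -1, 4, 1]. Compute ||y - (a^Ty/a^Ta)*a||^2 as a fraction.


a^T a = 24.
a^T y = -2.
coeff = -2/24 = -1/12.
||r||^2 = 227/6.

227/6


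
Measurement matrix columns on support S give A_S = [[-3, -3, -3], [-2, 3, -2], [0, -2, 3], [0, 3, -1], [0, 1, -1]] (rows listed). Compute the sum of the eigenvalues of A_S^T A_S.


Sum of eigenvalues of A_S^T A_S = trace(A_S^T A_S) = sum of squared column norms of A_S.
A_S^T A_S diagonal: [13, 32, 24].
trace = 13 + 32 + 24 = 69.

69


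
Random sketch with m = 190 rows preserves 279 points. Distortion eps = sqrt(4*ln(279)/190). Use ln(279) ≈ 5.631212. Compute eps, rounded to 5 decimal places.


ln(279) ≈ 5.631212.
4*ln(N)/m ≈ 4*5.631212/190 ≈ 0.11855183.
eps = sqrt(0.11855183) ≈ 0.3443136 ≈ 0.34431.

0.34431


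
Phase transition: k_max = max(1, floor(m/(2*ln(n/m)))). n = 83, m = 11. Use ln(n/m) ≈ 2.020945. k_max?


n/m = 83/11.
ln(n/m) ≈ 2.020945.
2*ln(n/m) ≈ 4.04189.
m/(2*ln(n/m)) ≈ 11/4.04189 ≈ 2.7215.
floor = 2.
k_max = max(1, 2) = 2.

2


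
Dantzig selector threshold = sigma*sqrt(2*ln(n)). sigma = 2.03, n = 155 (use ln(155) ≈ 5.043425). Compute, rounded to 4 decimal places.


ln(155) ≈ 5.043425.
2*ln(n) ≈ 10.08685.
sqrt(2*ln(n)) ≈ sqrt(10.08685) ≈ 3.17598.
threshold ≈ 2.03*3.17598 = 6.4472394 ≈ 6.4472.

6.4472


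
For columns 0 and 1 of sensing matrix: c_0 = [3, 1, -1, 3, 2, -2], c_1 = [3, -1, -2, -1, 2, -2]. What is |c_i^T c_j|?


Inner product: 3*3 + 1*-1 + -1*-2 + 3*-1 + 2*2 + -2*-2
Products: [9, -1, 2, -3, 4, 4]
Sum = 15.
|dot| = 15.

15


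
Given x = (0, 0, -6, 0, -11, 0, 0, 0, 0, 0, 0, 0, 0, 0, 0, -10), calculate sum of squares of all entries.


Non-zero entries: [(2, -6), (4, -11), (15, -10)]
Squares: [36, 121, 100]
||x||_2^2 = sum = 257.

257


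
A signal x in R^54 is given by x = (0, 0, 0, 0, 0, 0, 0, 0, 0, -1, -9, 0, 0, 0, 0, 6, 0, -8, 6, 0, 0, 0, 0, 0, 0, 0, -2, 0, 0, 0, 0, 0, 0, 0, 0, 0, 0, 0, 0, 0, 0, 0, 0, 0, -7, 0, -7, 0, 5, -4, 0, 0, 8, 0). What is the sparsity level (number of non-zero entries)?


Non-zero positions: [9, 10, 15, 17, 18, 26, 44, 46, 48, 49, 52].
Sparsity = 11.

11


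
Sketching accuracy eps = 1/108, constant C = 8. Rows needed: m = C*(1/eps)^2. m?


1/eps = 108.
(1/eps)^2 = 11664.
m = 8*11664 = 93312.

93312


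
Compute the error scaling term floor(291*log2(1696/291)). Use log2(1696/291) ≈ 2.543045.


log2(n/k) = log2(1696/291) ≈ 2.543045.
k*log2(n/k) ≈ 291*2.543045 = 740.026095.
floor(740.026095) = 740.

740


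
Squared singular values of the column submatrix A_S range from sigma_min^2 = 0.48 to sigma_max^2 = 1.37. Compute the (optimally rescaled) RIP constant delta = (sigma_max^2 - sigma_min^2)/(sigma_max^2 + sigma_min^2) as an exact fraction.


lambda_max - lambda_min = 1.37 - 0.48 = 0.89.
lambda_max + lambda_min = 1.37 + 0.48 = 1.85.
delta = 0.89/1.85 = 89/185.

89/185


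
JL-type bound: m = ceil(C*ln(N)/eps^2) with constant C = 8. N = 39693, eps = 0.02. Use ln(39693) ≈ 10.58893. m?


ln(39693) ≈ 10.58893.
eps^2 = 0.02^2 = 0.0004.
C*ln(N)/eps^2 ≈ 8*10.58893/0.0004 ≈ 211778.6.
m = ceil(211778.6) = 211779.

211779


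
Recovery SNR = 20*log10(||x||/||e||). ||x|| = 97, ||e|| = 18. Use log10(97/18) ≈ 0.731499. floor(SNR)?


||x||/||e|| = 97/18.
log10(97/18) ≈ 0.731499.
20*log10(||x||/||e||) ≈ 20*0.731499 = 14.62998.
floor(14.62998) = 14.

14


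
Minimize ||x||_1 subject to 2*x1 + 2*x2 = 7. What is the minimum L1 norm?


Axis intercepts:
  x1 = 7/2, x2 = 0: L1 = 7/2
  x1 = 0, x2 = 7/2: L1 = 7/2
x* = (7/2, 0)
||x*||_1 = 7/2.

7/2


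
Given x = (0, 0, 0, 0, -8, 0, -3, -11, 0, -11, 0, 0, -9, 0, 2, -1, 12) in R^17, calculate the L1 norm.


Non-zero entries: [(4, -8), (6, -3), (7, -11), (9, -11), (12, -9), (14, 2), (15, -1), (16, 12)]
Absolute values: [8, 3, 11, 11, 9, 2, 1, 12]
||x||_1 = sum = 57.

57


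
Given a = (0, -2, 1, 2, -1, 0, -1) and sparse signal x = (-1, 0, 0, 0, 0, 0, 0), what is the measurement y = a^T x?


Non-zero terms: ['0*-1']
Products: [0]
y = sum = 0.

0


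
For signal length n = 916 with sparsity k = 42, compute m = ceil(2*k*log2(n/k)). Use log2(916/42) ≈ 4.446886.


log2(n/k) = log2(916/42) ≈ 4.446886.
2*k*log2(n/k) ≈ 2*42*4.446886 = 373.538424.
m = ceil(373.538424) = 374.

374


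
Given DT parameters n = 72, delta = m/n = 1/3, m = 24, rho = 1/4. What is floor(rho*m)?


m = 1/3*72 = 24.
rho = 1/4.
rho*m = 1/4*24 = 6.
k = floor(6) = 6.

6


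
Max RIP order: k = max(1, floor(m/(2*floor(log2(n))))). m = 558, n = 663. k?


floor(log2(663)) = 9.
2*9 = 18.
m/(2*floor(log2(n))) = 558/18 ≈ 31.0.
floor = 31.
k = max(1, 31) = 31.

31


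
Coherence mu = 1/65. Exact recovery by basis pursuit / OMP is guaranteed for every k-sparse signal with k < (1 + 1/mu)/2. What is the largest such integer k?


1/mu = 65.
1 + 1/mu = 66.
(1 + 1/mu)/2 = 33 is an integer and the inequality is strict, so k_max = 33 - 1 = 32.

32


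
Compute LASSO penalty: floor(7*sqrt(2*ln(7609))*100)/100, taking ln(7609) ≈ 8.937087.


ln(7609) ≈ 8.937087.
2*ln(n) ≈ 17.874174.
sqrt(2*ln(n)) ≈ sqrt(17.874174) ≈ 4.227786.
lambda ≈ 7*4.227786 = 29.594502.
floor(lambda*100)/100 = 29.59.

29.59


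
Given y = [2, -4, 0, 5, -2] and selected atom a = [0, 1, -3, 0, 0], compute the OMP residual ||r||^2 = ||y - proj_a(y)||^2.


a^T a = 10.
a^T y = -4.
coeff = -4/10 = -2/5.
||r||^2 = 237/5.

237/5


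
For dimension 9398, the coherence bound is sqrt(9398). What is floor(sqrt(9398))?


96^2 = 9216 <= 9398 < 9409 = 97^2, so 96 <= sqrt(9398) < 97.
floor(sqrt(9398)) = 96.

96


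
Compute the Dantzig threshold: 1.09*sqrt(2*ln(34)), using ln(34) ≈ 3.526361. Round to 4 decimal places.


ln(34) ≈ 3.526361.
2*ln(n) ≈ 7.052722.
sqrt(2*ln(n)) ≈ sqrt(7.052722) ≈ 2.655696.
threshold ≈ 1.09*2.655696 = 2.89470864 ≈ 2.8947.

2.8947


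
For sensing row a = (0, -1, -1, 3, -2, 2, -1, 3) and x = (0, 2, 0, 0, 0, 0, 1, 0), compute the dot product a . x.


Non-zero terms: ['-1*2', '-1*1']
Products: [-2, -1]
y = sum = -3.

-3


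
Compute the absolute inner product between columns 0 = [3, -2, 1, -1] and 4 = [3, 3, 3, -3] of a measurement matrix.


Inner product: 3*3 + -2*3 + 1*3 + -1*-3
Products: [9, -6, 3, 3]
Sum = 9.
|dot| = 9.

9


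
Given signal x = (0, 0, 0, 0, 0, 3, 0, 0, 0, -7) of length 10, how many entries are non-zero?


Non-zero positions: [5, 9].
Sparsity = 2.

2


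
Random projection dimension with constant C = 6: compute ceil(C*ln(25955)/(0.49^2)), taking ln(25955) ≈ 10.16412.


ln(25955) ≈ 10.16412.
eps^2 = 0.49^2 = 0.2401.
C*ln(N)/eps^2 ≈ 6*10.16412/0.2401 ≈ 253.9972.
m = ceil(253.9972) = 254.

254


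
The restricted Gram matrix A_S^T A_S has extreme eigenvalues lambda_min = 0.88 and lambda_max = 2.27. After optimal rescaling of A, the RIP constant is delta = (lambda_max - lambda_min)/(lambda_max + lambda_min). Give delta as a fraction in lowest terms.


lambda_max - lambda_min = 2.27 - 0.88 = 1.39.
lambda_max + lambda_min = 2.27 + 0.88 = 3.15.
delta = 1.39/3.15 = 139/315.

139/315


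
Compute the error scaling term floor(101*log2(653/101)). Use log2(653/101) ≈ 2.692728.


log2(n/k) = log2(653/101) ≈ 2.692728.
k*log2(n/k) ≈ 101*2.692728 = 271.965528.
floor(271.965528) = 271.

271


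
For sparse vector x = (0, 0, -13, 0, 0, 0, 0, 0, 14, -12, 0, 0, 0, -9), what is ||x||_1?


Non-zero entries: [(2, -13), (8, 14), (9, -12), (13, -9)]
Absolute values: [13, 14, 12, 9]
||x||_1 = sum = 48.

48


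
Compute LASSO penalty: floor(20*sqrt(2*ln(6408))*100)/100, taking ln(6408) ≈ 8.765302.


ln(6408) ≈ 8.765302.
2*ln(n) ≈ 17.530604.
sqrt(2*ln(n)) ≈ sqrt(17.530604) ≈ 4.186956.
lambda ≈ 20*4.186956 = 83.73912.
floor(lambda*100)/100 = 83.73.

83.73


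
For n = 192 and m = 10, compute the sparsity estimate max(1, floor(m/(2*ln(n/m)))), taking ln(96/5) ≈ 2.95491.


n/m = 192/10 = 96/5.
ln(n/m) ≈ 2.95491.
2*ln(n/m) ≈ 5.90982.
m/(2*ln(n/m)) ≈ 10/5.90982 ≈ 1.6921.
floor = 1.
k_max = max(1, 1) = 1.

1


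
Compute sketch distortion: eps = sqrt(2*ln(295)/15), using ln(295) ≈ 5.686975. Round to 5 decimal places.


ln(295) ≈ 5.686975.
2*ln(N)/m ≈ 2*5.686975/15 ≈ 0.75826333.
eps = sqrt(0.75826333) ≈ 0.8707832 ≈ 0.87078.

0.87078


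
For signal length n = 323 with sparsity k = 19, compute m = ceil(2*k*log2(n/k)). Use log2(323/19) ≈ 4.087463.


log2(n/k) = log2(323/19) ≈ 4.087463.
2*k*log2(n/k) ≈ 2*19*4.087463 = 155.323594.
m = ceil(155.323594) = 156.

156


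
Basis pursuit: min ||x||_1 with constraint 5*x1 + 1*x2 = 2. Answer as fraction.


Axis intercepts:
  x1 = 2/5, x2 = 0: L1 = 2/5
  x1 = 0, x2 = 2: L1 = 2
x* = (2/5, 0)
||x*||_1 = 2/5.

2/5


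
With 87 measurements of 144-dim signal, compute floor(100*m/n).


100*m/n = 100*87/144 ≈ 60.4167.
floor = 60.

60


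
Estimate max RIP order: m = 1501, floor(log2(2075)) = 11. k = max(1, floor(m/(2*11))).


floor(log2(2075)) = 11.
2*11 = 22.
m/(2*floor(log2(n))) = 1501/22 ≈ 68.2273.
floor = 68.
k = max(1, 68) = 68.

68


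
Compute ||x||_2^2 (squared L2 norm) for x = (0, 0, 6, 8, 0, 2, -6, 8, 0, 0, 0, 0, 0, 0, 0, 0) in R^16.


Non-zero entries: [(2, 6), (3, 8), (5, 2), (6, -6), (7, 8)]
Squares: [36, 64, 4, 36, 64]
||x||_2^2 = sum = 204.

204


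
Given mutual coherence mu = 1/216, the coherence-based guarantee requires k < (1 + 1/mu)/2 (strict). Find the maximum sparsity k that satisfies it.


1/mu = 216.
1 + 1/mu = 217.
(1 + 1/mu)/2 = 108.5 is not an integer, so k_max = floor(108.5) = 108.

108


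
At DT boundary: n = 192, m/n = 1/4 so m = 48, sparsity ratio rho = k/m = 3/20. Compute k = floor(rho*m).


m = 1/4*192 = 48.
rho = 3/20.
rho*m = 3/20*48 = 7.2.
k = floor(7.2) = 7.

7


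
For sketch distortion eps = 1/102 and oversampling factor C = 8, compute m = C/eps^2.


1/eps = 102.
(1/eps)^2 = 10404.
m = 8*10404 = 83232.

83232


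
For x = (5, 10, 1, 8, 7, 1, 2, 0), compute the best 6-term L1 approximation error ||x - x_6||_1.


Sorted |x_i| descending: [10, 8, 7, 5, 2, 1, 1, 0]
Keep top 6: [10, 8, 7, 5, 2, 1]
Tail entries: [1, 0]
L1 error = sum of tail = 1.

1


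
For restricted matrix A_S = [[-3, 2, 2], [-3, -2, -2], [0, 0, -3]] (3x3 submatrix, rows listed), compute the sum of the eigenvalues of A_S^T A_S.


Sum of eigenvalues of A_S^T A_S = trace(A_S^T A_S) = sum of squared column norms of A_S.
A_S^T A_S diagonal: [18, 8, 17].
trace = 18 + 8 + 17 = 43.

43


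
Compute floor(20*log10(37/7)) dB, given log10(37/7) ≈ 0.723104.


||x||/||e|| = 37/7.
log10(37/7) ≈ 0.723104.
20*log10(||x||/||e||) ≈ 20*0.723104 = 14.46208.
floor(14.46208) = 14.

14


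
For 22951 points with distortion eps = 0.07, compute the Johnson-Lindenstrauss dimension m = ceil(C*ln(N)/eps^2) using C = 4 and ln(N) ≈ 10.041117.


ln(22951) ≈ 10.041117.
eps^2 = 0.07^2 = 0.0049.
C*ln(N)/eps^2 ≈ 4*10.041117/0.0049 ≈ 8196.8302.
m = ceil(8196.8302) = 8197.

8197


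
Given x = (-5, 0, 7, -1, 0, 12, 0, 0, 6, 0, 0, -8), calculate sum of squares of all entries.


Non-zero entries: [(0, -5), (2, 7), (3, -1), (5, 12), (8, 6), (11, -8)]
Squares: [25, 49, 1, 144, 36, 64]
||x||_2^2 = sum = 319.

319


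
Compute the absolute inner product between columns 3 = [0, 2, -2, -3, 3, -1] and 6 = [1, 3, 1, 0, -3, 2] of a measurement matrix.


Inner product: 0*1 + 2*3 + -2*1 + -3*0 + 3*-3 + -1*2
Products: [0, 6, -2, 0, -9, -2]
Sum = -7.
|dot| = 7.

7


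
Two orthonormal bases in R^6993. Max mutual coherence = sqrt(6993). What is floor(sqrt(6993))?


83^2 = 6889 <= 6993 < 7056 = 84^2, so 83 <= sqrt(6993) < 84.
floor(sqrt(6993)) = 83.

83


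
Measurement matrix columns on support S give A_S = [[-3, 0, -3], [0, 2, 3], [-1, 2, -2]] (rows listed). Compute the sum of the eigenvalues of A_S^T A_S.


Sum of eigenvalues of A_S^T A_S = trace(A_S^T A_S) = sum of squared column norms of A_S.
A_S^T A_S diagonal: [10, 8, 22].
trace = 10 + 8 + 22 = 40.

40


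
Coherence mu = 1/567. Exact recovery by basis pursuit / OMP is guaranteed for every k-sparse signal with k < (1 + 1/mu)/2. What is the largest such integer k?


1/mu = 567.
1 + 1/mu = 568.
(1 + 1/mu)/2 = 284 is an integer and the inequality is strict, so k_max = 284 - 1 = 283.

283


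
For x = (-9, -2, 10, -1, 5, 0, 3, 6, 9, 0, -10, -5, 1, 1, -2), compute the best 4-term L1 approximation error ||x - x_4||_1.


Sorted |x_i| descending: [10, 10, 9, 9, 6, 5, 5, 3, 2, 2, 1, 1, 1, 0, 0]
Keep top 4: [10, 10, 9, 9]
Tail entries: [6, 5, 5, 3, 2, 2, 1, 1, 1, 0, 0]
L1 error = sum of tail = 26.

26


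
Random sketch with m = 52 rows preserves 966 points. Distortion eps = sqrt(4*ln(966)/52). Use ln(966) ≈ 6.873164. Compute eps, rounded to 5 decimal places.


ln(966) ≈ 6.873164.
4*ln(N)/m ≈ 4*6.873164/52 ≈ 0.52870492.
eps = sqrt(0.52870492) ≈ 0.727121 ≈ 0.72712.

0.72712


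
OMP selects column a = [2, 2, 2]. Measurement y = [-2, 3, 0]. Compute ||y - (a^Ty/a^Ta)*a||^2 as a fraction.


a^T a = 12.
a^T y = 2.
coeff = 2/12 = 1/6.
||r||^2 = 38/3.

38/3


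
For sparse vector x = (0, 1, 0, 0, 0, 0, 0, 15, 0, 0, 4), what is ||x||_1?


Non-zero entries: [(1, 1), (7, 15), (10, 4)]
Absolute values: [1, 15, 4]
||x||_1 = sum = 20.

20


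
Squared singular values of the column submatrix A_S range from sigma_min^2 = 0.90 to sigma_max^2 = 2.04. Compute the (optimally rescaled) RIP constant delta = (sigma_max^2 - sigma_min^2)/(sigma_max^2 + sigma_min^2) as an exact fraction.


lambda_max - lambda_min = 2.04 - 0.90 = 1.14.
lambda_max + lambda_min = 2.04 + 0.90 = 2.94.
delta = 1.14/2.94 = 114/294 = 19/49.

19/49


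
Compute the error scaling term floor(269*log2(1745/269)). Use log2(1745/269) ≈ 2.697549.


log2(n/k) = log2(1745/269) ≈ 2.697549.
k*log2(n/k) ≈ 269*2.697549 = 725.640681.
floor(725.640681) = 725.

725


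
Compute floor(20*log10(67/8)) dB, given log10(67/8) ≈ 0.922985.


||x||/||e|| = 67/8.
log10(67/8) ≈ 0.922985.
20*log10(||x||/||e||) ≈ 20*0.922985 = 18.4597.
floor(18.4597) = 18.

18


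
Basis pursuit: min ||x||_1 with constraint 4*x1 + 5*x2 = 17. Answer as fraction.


Axis intercepts:
  x1 = 17/4, x2 = 0: L1 = 17/4
  x1 = 0, x2 = 17/5: L1 = 17/5
x* = (0, 17/5)
||x*||_1 = 17/5.

17/5


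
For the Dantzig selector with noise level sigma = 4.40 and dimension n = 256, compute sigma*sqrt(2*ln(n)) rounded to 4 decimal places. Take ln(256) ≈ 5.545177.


ln(256) ≈ 5.545177.
2*ln(n) ≈ 11.090354.
sqrt(2*ln(n)) ≈ sqrt(11.090354) ≈ 3.330218.
threshold ≈ 4.40*3.330218 = 14.6529592 ≈ 14.6530.

14.6530


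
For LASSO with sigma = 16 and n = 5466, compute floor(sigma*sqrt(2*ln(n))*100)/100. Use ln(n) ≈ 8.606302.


ln(5466) ≈ 8.606302.
2*ln(n) ≈ 17.212604.
sqrt(2*ln(n)) ≈ sqrt(17.212604) ≈ 4.148808.
lambda ≈ 16*4.148808 = 66.380928.
floor(lambda*100)/100 = 66.38.

66.38


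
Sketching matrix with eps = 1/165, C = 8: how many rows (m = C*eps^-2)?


1/eps = 165.
(1/eps)^2 = 27225.
m = 8*27225 = 217800.

217800


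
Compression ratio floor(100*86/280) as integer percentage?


100*m/n = 100*86/280 ≈ 30.7143.
floor = 30.

30


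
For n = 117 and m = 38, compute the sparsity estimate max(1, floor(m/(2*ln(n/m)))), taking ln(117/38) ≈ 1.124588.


n/m = 117/38.
ln(n/m) ≈ 1.124588.
2*ln(n/m) ≈ 2.249176.
m/(2*ln(n/m)) ≈ 38/2.249176 ≈ 16.8951.
floor = 16.
k_max = max(1, 16) = 16.

16


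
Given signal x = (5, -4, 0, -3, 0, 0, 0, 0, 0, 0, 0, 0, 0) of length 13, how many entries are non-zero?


Non-zero positions: [0, 1, 3].
Sparsity = 3.

3


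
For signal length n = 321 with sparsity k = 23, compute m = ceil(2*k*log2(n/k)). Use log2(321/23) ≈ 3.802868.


log2(n/k) = log2(321/23) ≈ 3.802868.
2*k*log2(n/k) ≈ 2*23*3.802868 = 174.931928.
m = ceil(174.931928) = 175.

175


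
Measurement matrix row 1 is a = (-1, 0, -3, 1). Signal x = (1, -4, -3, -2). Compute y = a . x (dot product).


Non-zero terms: ['-1*1', '0*-4', '-3*-3', '1*-2']
Products: [-1, 0, 9, -2]
y = sum = 6.

6


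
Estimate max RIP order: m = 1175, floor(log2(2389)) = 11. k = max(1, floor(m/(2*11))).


floor(log2(2389)) = 11.
2*11 = 22.
m/(2*floor(log2(n))) = 1175/22 ≈ 53.4091.
floor = 53.
k = max(1, 53) = 53.

53


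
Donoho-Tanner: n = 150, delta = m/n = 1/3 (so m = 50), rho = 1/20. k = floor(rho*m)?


m = 1/3*150 = 50.
rho = 1/20.
rho*m = 1/20*50 = 2.5.
k = floor(2.5) = 2.

2


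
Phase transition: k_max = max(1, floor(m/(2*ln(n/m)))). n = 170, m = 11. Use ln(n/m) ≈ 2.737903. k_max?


n/m = 170/11.
ln(n/m) ≈ 2.737903.
2*ln(n/m) ≈ 5.475806.
m/(2*ln(n/m)) ≈ 11/5.475806 ≈ 2.0088.
floor = 2.
k_max = max(1, 2) = 2.

2


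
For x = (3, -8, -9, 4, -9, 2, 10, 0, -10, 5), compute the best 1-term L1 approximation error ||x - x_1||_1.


Sorted |x_i| descending: [10, 10, 9, 9, 8, 5, 4, 3, 2, 0]
Keep top 1: [10]
Tail entries: [10, 9, 9, 8, 5, 4, 3, 2, 0]
L1 error = sum of tail = 50.

50


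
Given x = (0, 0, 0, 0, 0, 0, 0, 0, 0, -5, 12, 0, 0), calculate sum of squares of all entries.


Non-zero entries: [(9, -5), (10, 12)]
Squares: [25, 144]
||x||_2^2 = sum = 169.

169


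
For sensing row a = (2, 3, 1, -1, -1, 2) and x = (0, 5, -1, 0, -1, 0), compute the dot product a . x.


Non-zero terms: ['3*5', '1*-1', '-1*-1']
Products: [15, -1, 1]
y = sum = 15.

15


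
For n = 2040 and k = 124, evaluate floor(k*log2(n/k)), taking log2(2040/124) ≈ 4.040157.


log2(n/k) = log2(2040/124) ≈ 4.040157.
k*log2(n/k) ≈ 124*4.040157 = 500.979468.
floor(500.979468) = 500.

500
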